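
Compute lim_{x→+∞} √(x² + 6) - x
This is an ∞ − ∞ indeterminate form.
Multiply and divide by the conjugate √(x²+6) + x; the x² terms cancel, leaving 6/(√(x²+6)+x) → 0.
Limit = 0.

Final answer: 0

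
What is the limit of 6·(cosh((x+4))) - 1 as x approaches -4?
Direct substitution at x = -4 gives 5.

Final answer: 5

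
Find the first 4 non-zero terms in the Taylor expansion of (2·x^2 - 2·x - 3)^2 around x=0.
-8·x^3 - 8·x^2 + 12·x + 9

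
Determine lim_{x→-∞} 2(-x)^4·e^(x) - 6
The product is a 0·∞ indeterminate form at x → -∞.
Rewrite the product as 2(-x)^4 / e^(-x) (an ∞/∞ form) and apply L'Hôpital, or use the standard hierarchy e^(|x|) ≫ |(-x)^4| as x → -∞.
The indeterminate product → 0, so the limit = -6.

Final answer: -6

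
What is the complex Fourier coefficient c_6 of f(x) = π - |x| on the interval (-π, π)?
Compute the real Fourier coefficients first: a_6 = 0, b_6 = 0.
Then c_6 = (a_6 − i·b_6)/2 = 0.

Final answer: 0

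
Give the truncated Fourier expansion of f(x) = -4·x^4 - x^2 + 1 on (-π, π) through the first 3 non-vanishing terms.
(-188 + 32·π^2)·cos(x) + (11 - 8·π^2)·cos(2·x) - 4·π^4/5 - π^2/3 + 1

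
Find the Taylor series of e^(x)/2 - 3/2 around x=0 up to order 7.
x^7/10080 + x^6/1440 + x^5/240 + x^4/48 + x^3/12 + x^2/4 + x/2 - 1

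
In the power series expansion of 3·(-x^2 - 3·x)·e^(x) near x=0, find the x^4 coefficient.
Expand to order 4: 3·(-x^2 - 3·x)·e^(x) = -3·x^4 - 15·x^3/2 - 12·x^2 - 9·x + O(x^5).
The coefficient of x^4 is -3.

Final answer: -3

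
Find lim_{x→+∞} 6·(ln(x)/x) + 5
Evaluate the dominant behaviour as x → +∞; each term tends to a finite value or vanishes.
Limit = 5.

Final answer: 5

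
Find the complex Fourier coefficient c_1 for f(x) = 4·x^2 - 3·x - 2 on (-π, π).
Compute the real Fourier coefficients first: a_1 = -16, b_1 = -6.
Then c_1 = (a_1 − i·b_1)/2 = -8 + 3·i.

Final answer: -8 + 3·i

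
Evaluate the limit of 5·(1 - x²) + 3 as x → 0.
Direct substitution at x = 0 gives 8.

Final answer: 8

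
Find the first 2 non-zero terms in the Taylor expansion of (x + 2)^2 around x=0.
4·x + 4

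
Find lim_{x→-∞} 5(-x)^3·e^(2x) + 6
The product is a 0·∞ indeterminate form at x → -∞.
Rewrite the product as 5(-x)^3 / e^(-2x) (an ∞/∞ form) and apply L'Hôpital, or use the standard hierarchy e^(2|x|) ≫ |(-x)^3| as x → -∞.
The indeterminate product → 0, so the limit = 6.

Final answer: 6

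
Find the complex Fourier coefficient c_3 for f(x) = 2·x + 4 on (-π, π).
Compute the real Fourier coefficients first: a_3 = 0, b_3 = 4/3.
Then c_3 = (a_3 − i·b_3)/2 = -2·i/3.

Final answer: -2·i/3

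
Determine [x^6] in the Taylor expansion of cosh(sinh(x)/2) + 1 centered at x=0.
Expand to order 6: cosh(sinh(x)/2) + 1 = 337·x^6/46080 + 17·x^4/384 + x^2/8 + 2 + O(x^7).
The coefficient of x^6 is 337/46080.

Final answer: 337/46080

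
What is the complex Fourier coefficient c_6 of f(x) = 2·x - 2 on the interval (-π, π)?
Compute the real Fourier coefficients first: a_6 = 0, b_6 = -2/3.
Then c_6 = (a_6 − i·b_6)/2 = i/3.

Final answer: i/3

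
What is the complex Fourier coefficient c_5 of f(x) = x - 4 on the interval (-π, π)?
Compute the real Fourier coefficients first: a_5 = 0, b_5 = 2/5.
Then c_5 = (a_5 − i·b_5)/2 = -i/5.

Final answer: -i/5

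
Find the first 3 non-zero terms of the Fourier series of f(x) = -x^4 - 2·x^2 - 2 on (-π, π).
(-40 + 8·π^2)·cos(x) + (1 - 2·π^2)·cos(2·x) - π^4/5 - 2·π^2/3 - 2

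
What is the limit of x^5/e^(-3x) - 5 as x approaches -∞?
The quotient is an ∞/∞ indeterminate form as x → -∞.
Compare growth rates of the dominant terms (exponentials ≫ polynomials ≫ logarithms), or apply L'Hôpital's rule; the quotient → 0.
Adding the constant: 0 - 5 = -5. Limit = -5.

Final answer: -5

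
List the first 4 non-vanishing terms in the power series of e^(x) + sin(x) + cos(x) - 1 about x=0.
x^5/60 + x^4/12 + 2·x + 1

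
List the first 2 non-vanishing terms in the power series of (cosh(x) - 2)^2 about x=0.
1 - x^2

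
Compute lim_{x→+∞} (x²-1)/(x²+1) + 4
Evaluate the dominant behaviour as x → +∞; each term tends to a finite value or vanishes.
Limit = 5.

Final answer: 5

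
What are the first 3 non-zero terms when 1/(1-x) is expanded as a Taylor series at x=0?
x^2 + x + 1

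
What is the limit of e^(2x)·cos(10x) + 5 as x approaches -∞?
Evaluate the dominant behaviour as x → -∞; each term tends to a finite value or vanishes.
Limit = 5.

Final answer: 5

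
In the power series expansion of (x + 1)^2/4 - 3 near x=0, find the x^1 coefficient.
Expand to order 1: (x + 1)^2/4 - 3 = x/2 - 11/4 + O(x^2).
The coefficient of x^1 is 1/2.

Final answer: 1/2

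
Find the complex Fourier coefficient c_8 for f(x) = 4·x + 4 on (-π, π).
Compute the real Fourier coefficients first: a_8 = 0, b_8 = -1.
Then c_8 = (a_8 − i·b_8)/2 = i/2.

Final answer: i/2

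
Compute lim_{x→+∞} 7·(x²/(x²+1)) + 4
Evaluate the dominant behaviour as x → +∞; each term tends to a finite value or vanishes.
Limit = 11.

Final answer: 11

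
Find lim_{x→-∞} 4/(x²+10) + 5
Evaluate the dominant behaviour as x → -∞; each term tends to a finite value or vanishes.
Limit = 5.

Final answer: 5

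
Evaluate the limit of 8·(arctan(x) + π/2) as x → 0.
Direct substitution at x = 0 gives 4·π.

Final answer: 4·π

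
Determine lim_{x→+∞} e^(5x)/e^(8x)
This is an ∞/∞ indeterminate form as x → +∞.
Rewrite e^(5x)/e^(8x) = e^((5−8)x) = e^(-3x); the exponent coefficient is -3 < 0 so e^(-3x) → 0.
Limit = 0.

Final answer: 0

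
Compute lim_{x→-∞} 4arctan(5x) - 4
Evaluate the dominant behaviour as x → -∞; each term tends to a finite value or vanishes.
Limit = -2·π - 4.

Final answer: -2·π - 4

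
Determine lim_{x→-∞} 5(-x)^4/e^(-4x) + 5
The quotient is an ∞/∞ indeterminate form as x → -∞.
Compare growth rates of the dominant terms (exponentials ≫ polynomials ≫ logarithms), or apply L'Hôpital's rule; the quotient → 0.
Adding the constant: 0 + 5 = 5. Limit = 5.

Final answer: 5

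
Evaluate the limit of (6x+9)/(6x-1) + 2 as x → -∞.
Evaluate the dominant behaviour as x → -∞; each term tends to a finite value or vanishes.
Limit = 3.

Final answer: 3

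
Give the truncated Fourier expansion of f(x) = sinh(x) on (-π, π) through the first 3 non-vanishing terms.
sin(x)·sinh(π)/π - 4·sin(2·x)·sinh(π)/(5·π) + 3·sin(3·x)·sinh(π)/(5·π)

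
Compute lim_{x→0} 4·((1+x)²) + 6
Direct substitution at x = 0 gives 10.

Final answer: 10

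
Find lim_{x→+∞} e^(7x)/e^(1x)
This is an ∞/∞ indeterminate form as x → +∞.
Rewrite e^(7x)/e^(1x) = e^((7−1)x) = e^(6x); the exponent coefficient is 6 > 0 so e^(6x) → ∞.
Limit = ∞.

Final answer: ∞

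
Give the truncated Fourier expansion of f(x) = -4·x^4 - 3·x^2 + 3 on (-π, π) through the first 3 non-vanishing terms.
(-180 + 32·π^2)·cos(x) + (9 - 8·π^2)·cos(2·x) - 4·π^4/5 - π^2 + 3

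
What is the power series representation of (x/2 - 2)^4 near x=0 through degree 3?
-x^3 + 6·x^2 - 16·x + 16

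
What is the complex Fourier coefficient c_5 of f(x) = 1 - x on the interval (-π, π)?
Compute the real Fourier coefficients first: a_5 = 0, b_5 = -2/5.
Then c_5 = (a_5 − i·b_5)/2 = i/5.

Final answer: i/5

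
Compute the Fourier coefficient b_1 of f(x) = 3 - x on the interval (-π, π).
b_1 = (1/π) ∫_{-π}^{π} f(x)·sin(1x) dx.
Evaluate the integral (use parity and integration by parts as needed): b_1 = -2.

Final answer: -2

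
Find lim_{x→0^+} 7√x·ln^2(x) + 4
The product is a 0·∞ indeterminate form at x → 0⁺.
Rewrite the product as 7·ln^2(x) / x^(-1/2) and apply L'Hôpital, or use the standard hierarchy x^(-1/2) ≫ |ln x|^2 as x → 0⁺.
The indeterminate product → 0, so the limit = 4.

Final answer: 4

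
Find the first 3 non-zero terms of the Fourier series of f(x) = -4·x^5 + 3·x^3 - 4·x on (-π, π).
(-1004 - 8·π^4 + 166·π^2)·sin(x) + (-23·π^2 + 77/2 + 4·π^4)·sin(2·x) + (-8·π^4/3 - 644/81 + 214·π^2/27)·sin(3·x)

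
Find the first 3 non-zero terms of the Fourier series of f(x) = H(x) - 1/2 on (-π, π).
2·sin(x)/π + 2·sin(3·x)/(3·π) + 2·sin(5·x)/(5·π)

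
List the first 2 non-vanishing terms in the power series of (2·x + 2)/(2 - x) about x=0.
3·x/2 + 1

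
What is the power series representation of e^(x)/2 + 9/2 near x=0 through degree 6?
x^6/1440 + x^5/240 + x^4/48 + x^3/12 + x^2/4 + x/2 + 5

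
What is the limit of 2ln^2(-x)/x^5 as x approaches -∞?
This is an ∞/∞ indeterminate form as x → -∞.
Compare growth rates of the dominant terms (exponentials ≫ polynomials ≫ logarithms), or apply L'Hôpital's rule; the quotient → 0.
Limit = 0.

Final answer: 0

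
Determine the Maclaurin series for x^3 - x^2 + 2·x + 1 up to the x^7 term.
x^3 - x^2 + 2·x + 1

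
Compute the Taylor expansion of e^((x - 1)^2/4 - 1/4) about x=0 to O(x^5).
25·x^4/384 - 7·x^3/48 + 3·x^2/8 - x/2 + 1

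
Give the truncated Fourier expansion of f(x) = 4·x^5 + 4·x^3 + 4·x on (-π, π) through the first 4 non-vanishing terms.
(-152·π^2 + 8·π^4 + 920)·sin(x) + (-4·π^4 - 28 + 16·π^2)·sin(2·x) + (-88·π^2/27 + 392/81 + 8·π^4/3)·sin(3·x) + (-2·π^4 - 35/16 + π^2/2)·sin(4·x)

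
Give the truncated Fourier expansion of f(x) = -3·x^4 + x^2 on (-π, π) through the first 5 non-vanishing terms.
(-148 + 24·π^2)·cos(x) + (10 - 6·π^2)·cos(2·x) + (-20/9 + 8·π^2/3)·cos(3·x) + (13/16 - 3·π^2/2)·cos(4·x) - 3·π^4/5 + π^2/3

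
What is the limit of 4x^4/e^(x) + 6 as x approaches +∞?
The quotient is an ∞/∞ indeterminate form as x → +∞.
The exponential denominator e^(x) dominates the polynomial numerator (e^x ≫ x^4 as x → ∞), so the quotient → 0.
Adding the constant: 0 + 6 = 6. Limit = 6.

Final answer: 6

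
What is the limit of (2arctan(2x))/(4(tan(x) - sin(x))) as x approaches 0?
Both numerator and denominator → 0 as x → 0; this is a 0/0 indeterminate form.
Expand each to leading order near x = 0: numerator ~ 4·x, denominator ~ 2·x^3.
The limit of the ratio is ∞.

Final answer: ∞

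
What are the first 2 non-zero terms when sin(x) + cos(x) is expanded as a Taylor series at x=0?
x + 1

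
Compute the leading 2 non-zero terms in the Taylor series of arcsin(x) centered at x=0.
x^3/6 + x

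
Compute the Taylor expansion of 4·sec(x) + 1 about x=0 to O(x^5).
5·x^4/6 + 2·x^2 + 5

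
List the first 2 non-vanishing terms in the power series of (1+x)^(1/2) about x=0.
x/2 + 1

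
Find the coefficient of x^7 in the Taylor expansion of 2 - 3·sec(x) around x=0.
Expand to order 7: 2 - 3·sec(x) = -61·x^6/240 - 5·x^4/8 - 3·x^2/2 - 1 + O(x^8).
The coefficient of x^7 is 0.

Final answer: 0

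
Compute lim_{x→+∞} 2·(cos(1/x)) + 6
Evaluate the dominant behaviour as x → +∞; each term tends to a finite value or vanishes.
Limit = 8.

Final answer: 8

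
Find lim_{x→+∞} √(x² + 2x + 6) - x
This is an ∞ − ∞ indeterminate form.
Multiply and divide by the conjugate √(x²+2x + 6) + x; the x² terms cancel, leaving (2x + 6)/(√(x²+2x + 6)+x) → 2/2 = 1.
Limit = 1.

Final answer: 1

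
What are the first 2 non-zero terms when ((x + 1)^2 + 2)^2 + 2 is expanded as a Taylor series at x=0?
12·x + 11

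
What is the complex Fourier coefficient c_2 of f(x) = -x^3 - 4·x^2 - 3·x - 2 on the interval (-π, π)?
Compute the real Fourier coefficients first: a_2 = -4, b_2 = 3/2 + π^2.
Then c_2 = (a_2 − i·b_2)/2 = -2 - i·π^2/2 - 3·i/4.

Final answer: -2 - i·π^2/2 - 3·i/4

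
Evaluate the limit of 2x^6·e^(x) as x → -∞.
This is a 0·∞ indeterminate form at x → -∞.
Rewrite the product as 2x^6 / e^(-x) (an ∞/∞ form) and apply L'Hôpital, or use the standard hierarchy e^(|x|) ≫ |x^6| as x → -∞.
The indeterminate product → 0, so the limit = 0.

Final answer: 0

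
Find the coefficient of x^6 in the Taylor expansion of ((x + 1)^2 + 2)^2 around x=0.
Expand to order 6: ((x + 1)^2 + 2)^2 = x^4 + 4·x^3 + 10·x^2 + 12·x + 9 + O(x^7).
The coefficient of x^6 is 0.

Final answer: 0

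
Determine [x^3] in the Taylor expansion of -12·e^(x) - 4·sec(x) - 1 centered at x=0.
Expand to order 3: -12·e^(x) - 4·sec(x) - 1 = -2·x^3 - 8·x^2 - 12·x - 17 + O(x^4).
The coefficient of x^3 is -2.

Final answer: -2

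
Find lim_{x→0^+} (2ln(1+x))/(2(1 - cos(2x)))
Both numerator and denominator → 0 as x → 0^+; this is a 0/0 indeterminate form.
Expand each to leading order near x = 0: numerator ~ 2·x, denominator ~ 4·x^2.
The limit of the ratio is ∞.

Final answer: ∞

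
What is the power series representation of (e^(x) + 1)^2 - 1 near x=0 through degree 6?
11·x^6/120 + 17·x^5/60 + 3·x^4/4 + 5·x^3/3 + 3·x^2 + 4·x + 3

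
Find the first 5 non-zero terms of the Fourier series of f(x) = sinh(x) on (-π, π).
sin(x)·sinh(π)/π - 4·sin(2·x)·sinh(π)/(5·π) + 3·sin(3·x)·sinh(π)/(5·π) - 8·sin(4·x)·sinh(π)/(17·π) + 5·sin(5·x)·sinh(π)/(13·π)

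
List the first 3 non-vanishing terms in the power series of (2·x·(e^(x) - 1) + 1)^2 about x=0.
2·x^3 + 4·x^2 + 1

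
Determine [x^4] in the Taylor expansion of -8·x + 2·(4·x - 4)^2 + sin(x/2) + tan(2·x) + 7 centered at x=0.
Expand to order 4: -8·x + 2·(4·x - 4)^2 + sin(x/2) + tan(2·x) + 7 = 127·x^3/48 + 32·x^2 - 139·x/2 + 39 + O(x^5).
The coefficient of x^4 is 0.

Final answer: 0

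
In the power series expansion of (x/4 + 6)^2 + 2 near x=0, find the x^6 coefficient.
Expand to order 6: (x/4 + 6)^2 + 2 = x^2/16 + 3·x + 38 + O(x^7).
The coefficient of x^6 is 0.

Final answer: 0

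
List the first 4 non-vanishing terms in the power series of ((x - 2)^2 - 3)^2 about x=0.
-8·x^3 + 18·x^2 - 8·x + 1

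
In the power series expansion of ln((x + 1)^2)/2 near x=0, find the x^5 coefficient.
Expand to order 5: ln((x + 1)^2)/2 = x^5/5 - x^4/4 + x^3/3 - x^2/2 + x + O(x^6).
The coefficient of x^5 is 1/5.

Final answer: 1/5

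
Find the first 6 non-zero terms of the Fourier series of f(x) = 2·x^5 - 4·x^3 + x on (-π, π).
(-88·π^2 + 4·π^4 + 530)·sin(x) + (-2·π^4 - 22 + 14·π^2)·sin(2·x) + (-152·π^2/27 + 358/81 + 4·π^4/3)·sin(3·x) + (-π^4 - 55/32 + 13·π^2/4)·sin(4·x) + (-56·π^2/25 + 586/625 + 4·π^4/5)·sin(5·x) + (-2·π^4/3 - 50/81 + 46·π^2/27)·sin(6·x)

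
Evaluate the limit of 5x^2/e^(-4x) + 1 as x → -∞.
The quotient is an ∞/∞ indeterminate form as x → -∞.
Compare growth rates of the dominant terms (exponentials ≫ polynomials ≫ logarithms), or apply L'Hôpital's rule; the quotient → 0.
Adding the constant: 0 + 1 = 1. Limit = 1.

Final answer: 1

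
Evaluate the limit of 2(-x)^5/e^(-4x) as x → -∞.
This is an ∞/∞ indeterminate form as x → -∞.
Compare growth rates of the dominant terms (exponentials ≫ polynomials ≫ logarithms), or apply L'Hôpital's rule; the quotient → 0.
Limit = 0.

Final answer: 0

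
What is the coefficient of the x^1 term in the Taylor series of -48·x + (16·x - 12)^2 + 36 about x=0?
Expand to order 1: -48·x + (16·x - 12)^2 + 36 = 180 - 432·x + O(x^2).
The coefficient of x^1 is -432.

Final answer: -432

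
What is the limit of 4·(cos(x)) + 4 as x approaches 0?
Direct substitution at x = 0 gives 8.

Final answer: 8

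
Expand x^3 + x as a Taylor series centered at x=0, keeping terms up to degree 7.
x^3 + x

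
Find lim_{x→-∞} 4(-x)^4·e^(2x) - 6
The product is a 0·∞ indeterminate form at x → -∞.
Rewrite the product as 4(-x)^4 / e^(-2x) (an ∞/∞ form) and apply L'Hôpital, or use the standard hierarchy e^(2|x|) ≫ |(-x)^4| as x → -∞.
The indeterminate product → 0, so the limit = -6.

Final answer: -6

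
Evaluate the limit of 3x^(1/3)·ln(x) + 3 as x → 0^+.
The product is a 0·∞ indeterminate form at x → 0⁺.
Rewrite the product as 3·ln(x) / x^(-1/3) and apply L'Hôpital, or use the standard hierarchy x^(-1/3) ≫ |ln x| as x → 0⁺.
The indeterminate product → 0, so the limit = 3.

Final answer: 3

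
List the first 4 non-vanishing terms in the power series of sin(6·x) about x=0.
-1944·x^7/35 + 324·x^5/5 - 36·x^3 + 6·x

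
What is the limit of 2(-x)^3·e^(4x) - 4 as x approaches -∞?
The product is a 0·∞ indeterminate form at x → -∞.
Rewrite the product as 2(-x)^3 / e^(-4x) (an ∞/∞ form) and apply L'Hôpital, or use the standard hierarchy e^(4|x|) ≫ |(-x)^3| as x → -∞.
The indeterminate product → 0, so the limit = -4.

Final answer: -4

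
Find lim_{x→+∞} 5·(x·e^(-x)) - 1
Evaluate the dominant behaviour as x → +∞; each term tends to a finite value or vanishes.
Limit = -1.

Final answer: -1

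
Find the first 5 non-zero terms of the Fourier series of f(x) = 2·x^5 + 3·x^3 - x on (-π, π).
(-74·π^2 + 4·π^4 + 442)·sin(x) + (-2·π^4 - 19/2 + 7·π^2)·sin(2·x) + (-26·π^2/27 - 2/81 + 4·π^4/3)·sin(3·x) + (-π^4 - π^2/4 + 19/32)·sin(4·x) + (-334/625 + 14·π^2/25 + 4·π^4/5)·sin(5·x)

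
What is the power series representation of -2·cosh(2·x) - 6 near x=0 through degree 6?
-8·x^6/45 - 4·x^4/3 - 4·x^2 - 8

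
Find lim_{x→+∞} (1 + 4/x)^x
As x → +∞: this is the defining limit (1 + 4/x)^x → e^4.
Limit = e^(4).

Final answer: e^(4)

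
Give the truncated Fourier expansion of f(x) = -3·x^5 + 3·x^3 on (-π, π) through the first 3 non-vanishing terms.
(-756 - 6·π^4 + 126·π^2)·sin(x) + (-18·π^2 + 27 + 3·π^4)·sin(2·x) + (-2·π^4 - 116/27 + 58·π^2/9)·sin(3·x)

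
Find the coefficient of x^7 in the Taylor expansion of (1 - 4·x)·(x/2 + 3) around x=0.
Expand to order 7: (1 - 4·x)·(x/2 + 3) = -2·x^2 - 23·x/2 + 3 + O(x^8).
The coefficient of x^7 is 0.

Final answer: 0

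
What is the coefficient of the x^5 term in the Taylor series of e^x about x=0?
Expand to order 5: e^x = x^5/120 + x^4/24 + x^3/6 + x^2/2 + x + 1 + O(x^6).
The coefficient of x^5 is 1/120.

Final answer: 1/120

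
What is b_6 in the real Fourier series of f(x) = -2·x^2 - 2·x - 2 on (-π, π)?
b_6 = (1/π) ∫_{-π}^{π} f(x)·sin(6x) dx.
Evaluate the integral (use parity and integration by parts as needed): b_6 = 2/3.

Final answer: 2/3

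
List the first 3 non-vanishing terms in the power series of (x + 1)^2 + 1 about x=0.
x^2 + 2·x + 2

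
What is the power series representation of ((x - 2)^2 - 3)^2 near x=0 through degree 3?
-8·x^3 + 18·x^2 - 8·x + 1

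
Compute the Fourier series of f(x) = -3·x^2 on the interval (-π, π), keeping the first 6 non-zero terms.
12·cos(x) - 3·cos(2·x) + 4·cos(3·x)/3 - 3·cos(4·x)/4 + 12·cos(5·x)/25 - π^2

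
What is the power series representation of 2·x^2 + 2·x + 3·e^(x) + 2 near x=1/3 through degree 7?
26/9 + 3·e^(1/3) + (10/3 + 3·e^(1/3))·(x - 1/3) + (2 + 3·e^(1/3)/2)·(x - 1/3)^2 + e^(1/3)·(x - 1/3)^3/2 + e^(1/3)·(x - 1/3)^4/8 + e^(1/3)·(x - 1/3)^5/40 + e^(1/3)·(x - 1/3)^6/240 + e^(1/3)·(x - 1/3)^7/1680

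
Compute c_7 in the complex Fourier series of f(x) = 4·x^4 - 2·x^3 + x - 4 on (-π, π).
Compute the real Fourier coefficients first: a_7 = 192/2401 - 32·π^2/49, b_7 = 122/343 - 4·π^2/7.
Then c_7 = (a_7 − i·b_7)/2 = -16·π^2/49 + 96/2401 - 61·i/343 + 2·i·π^2/7.

Final answer: -16·π^2/49 + 96/2401 - 61·i/343 + 2·i·π^2/7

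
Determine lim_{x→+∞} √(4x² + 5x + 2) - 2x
As x → +∞: multiply by the conjugate to get (5x+2)/(√(4x²+5x+2)+2x); the denominator ~ 4x, so the limit is 5/4.
Limit = 5/4.

Final answer: 5/4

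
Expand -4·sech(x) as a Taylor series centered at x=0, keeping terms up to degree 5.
-5·x^4/6 + 2·x^2 - 4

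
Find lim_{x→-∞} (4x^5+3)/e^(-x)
This is an ∞/∞ indeterminate form as x → -∞.
Compare growth rates of the dominant terms (exponentials ≫ polynomials ≫ logarithms), or apply L'Hôpital's rule; the quotient → 0.
Limit = 0.

Final answer: 0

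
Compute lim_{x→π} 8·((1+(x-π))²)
Direct substitution at x = π gives 8.

Final answer: 8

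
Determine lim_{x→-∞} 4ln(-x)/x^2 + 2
The quotient is an ∞/∞ indeterminate form as x → -∞.
Compare growth rates of the dominant terms (exponentials ≫ polynomials ≫ logarithms), or apply L'Hôpital's rule; the quotient → 0.
Adding the constant: 0 + 2 = 2. Limit = 2.

Final answer: 2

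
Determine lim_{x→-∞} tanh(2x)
Evaluate the dominant behaviour as x → -∞; each term tends to a finite value or vanishes.
Limit = -1.

Final answer: -1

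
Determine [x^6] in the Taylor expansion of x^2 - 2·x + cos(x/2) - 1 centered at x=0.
Expand to order 6: x^2 - 2·x + cos(x/2) - 1 = -x^6/46080 + x^4/384 + 7·x^2/8 - 2·x + O(x^7).
The coefficient of x^6 is -1/46080.

Final answer: -1/46080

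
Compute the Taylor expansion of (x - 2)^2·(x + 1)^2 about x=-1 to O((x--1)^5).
9·(x + 1)^2 - 6·(x + 1)^3 + (x + 1)^4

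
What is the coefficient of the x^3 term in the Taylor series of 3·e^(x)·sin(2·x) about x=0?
Expand to order 3: 3·e^(x)·sin(2·x) = -x^3 + 6·x^2 + 6·x + O(x^4).
The coefficient of x^3 is -1.

Final answer: -1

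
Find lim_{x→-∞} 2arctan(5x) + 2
Evaluate the dominant behaviour as x → -∞; each term tends to a finite value or vanishes.
Limit = 2 - π.

Final answer: 2 - π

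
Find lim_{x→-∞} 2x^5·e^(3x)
This is a 0·∞ indeterminate form at x → -∞.
Rewrite the product as 2x^5 / e^(-3x) (an ∞/∞ form) and apply L'Hôpital, or use the standard hierarchy e^(3|x|) ≫ |x^5| as x → -∞.
The indeterminate product → 0, so the limit = 0.

Final answer: 0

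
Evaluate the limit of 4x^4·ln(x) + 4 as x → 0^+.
The product is a 0·∞ indeterminate form at x → 0⁺.
Rewrite the product as 4·ln(x) / x^(-4) and apply L'Hôpital, or use the standard hierarchy x^(-4) ≫ |ln x| as x → 0⁺.
The indeterminate product → 0, so the limit = 4.

Final answer: 4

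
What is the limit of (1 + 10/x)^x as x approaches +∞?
As x → +∞: this is the defining limit (1 + 10/x)^x → e^10.
Limit = e^(10).

Final answer: e^(10)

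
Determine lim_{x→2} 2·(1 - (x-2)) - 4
Direct substitution at x = 2 gives -2.

Final answer: -2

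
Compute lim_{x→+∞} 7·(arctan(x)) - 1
Evaluate the dominant behaviour as x → +∞; each term tends to a finite value or vanishes.
Limit = -1 + 7·π/2.

Final answer: -1 + 7·π/2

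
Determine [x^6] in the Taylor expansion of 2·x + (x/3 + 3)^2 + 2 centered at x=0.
Expand to order 6: 2·x + (x/3 + 3)^2 + 2 = x^2/9 + 4·x + 11 + O(x^7).
The coefficient of x^6 is 0.

Final answer: 0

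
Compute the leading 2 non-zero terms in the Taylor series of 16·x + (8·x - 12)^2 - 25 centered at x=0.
119 - 176·x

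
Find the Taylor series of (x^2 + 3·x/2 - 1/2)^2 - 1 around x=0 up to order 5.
x^4 + 3·x^3 + 5·x^2/4 - 3·x/2 - 3/4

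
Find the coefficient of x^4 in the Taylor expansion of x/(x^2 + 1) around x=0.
Expand to order 4: x/(x^2 + 1) = -x^3 + x + O(x^5).
The coefficient of x^4 is 0.

Final answer: 0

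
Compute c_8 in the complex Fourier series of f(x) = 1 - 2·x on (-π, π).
Compute the real Fourier coefficients first: a_8 = 0, b_8 = 1/2.
Then c_8 = (a_8 − i·b_8)/2 = -i/4.

Final answer: -i/4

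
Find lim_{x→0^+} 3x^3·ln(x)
This is a 0·∞ indeterminate form at x → 0⁺.
Rewrite the product as 3·ln(x) / x^(-3) and apply L'Hôpital, or use the standard hierarchy x^(-3) ≫ |ln x| as x → 0⁺.
The indeterminate product → 0, so the limit = 0.

Final answer: 0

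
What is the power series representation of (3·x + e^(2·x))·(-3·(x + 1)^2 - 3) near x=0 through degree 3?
-35·x^3 - 45·x^2 - 36·x - 6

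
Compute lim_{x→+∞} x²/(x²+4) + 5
Evaluate the dominant behaviour as x → +∞; each term tends to a finite value or vanishes.
Limit = 6.

Final answer: 6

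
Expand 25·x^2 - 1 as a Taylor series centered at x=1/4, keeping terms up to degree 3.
9/16 + 25·(x - 1/4)/2 + 25·(x - 1/4)^2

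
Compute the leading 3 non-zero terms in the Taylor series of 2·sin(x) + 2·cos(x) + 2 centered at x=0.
-x^2 + 2·x + 4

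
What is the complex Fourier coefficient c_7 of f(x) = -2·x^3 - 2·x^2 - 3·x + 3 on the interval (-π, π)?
Compute the real Fourier coefficients first: a_7 = 8/49, b_7 = -4·π^2/7 - 270/343.
Then c_7 = (a_7 − i·b_7)/2 = 4/49 + 135·i/343 + 2·i·π^2/7.

Final answer: 4/49 + 135·i/343 + 2·i·π^2/7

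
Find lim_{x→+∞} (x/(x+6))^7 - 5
As x → +∞: x/(x+6) = 1/(1 + 6/x) → 1, and the 7th power of a limit-1 base also → 1; with the additive constant, 1 - 5 = -4.
Limit = -4.

Final answer: -4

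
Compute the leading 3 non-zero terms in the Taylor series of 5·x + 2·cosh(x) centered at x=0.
x^2 + 5·x + 2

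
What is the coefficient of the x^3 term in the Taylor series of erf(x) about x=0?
Expand to order 3: erf(x) = -2·x^3/(3·√(π)) + 2·x/√(π) + O(x^4).
The coefficient of x^3 is -2/(3·√(π)).

Final answer: -2/(3·√(π))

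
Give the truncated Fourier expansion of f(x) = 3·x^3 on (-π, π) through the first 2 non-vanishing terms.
(-36 + 6·π^2)·sin(x) + (9/2 - 3·π^2)·sin(2·x)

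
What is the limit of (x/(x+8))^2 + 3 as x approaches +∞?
As x → +∞: x/(x+8) = 1/(1 + 8/x) → 1, and the 2nd power of a limit-1 base also → 1; with the additive constant, 1 + 3 = 4.
Limit = 4.

Final answer: 4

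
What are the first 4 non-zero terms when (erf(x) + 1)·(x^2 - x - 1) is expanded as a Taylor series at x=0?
8·x^3/(3·√(π)) + x^2·(1 - 2/√(π)) + x·(-2/√(π) - 1) - 1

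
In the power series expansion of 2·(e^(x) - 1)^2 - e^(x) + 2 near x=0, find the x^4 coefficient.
Expand to order 4: 2·(e^(x) - 1)^2 - e^(x) + 2 = 9·x^4/8 + 11·x^3/6 + 3·x^2/2 - x + 1 + O(x^5).
The coefficient of x^4 is 9/8.

Final answer: 9/8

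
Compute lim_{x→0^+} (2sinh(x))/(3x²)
Both numerator and denominator → 0 as x → 0^+; this is a 0/0 indeterminate form.
Expand each to leading order near x = 0: numerator ~ 2·x, denominator ~ 3·x^2.
The limit of the ratio is ∞.

Final answer: ∞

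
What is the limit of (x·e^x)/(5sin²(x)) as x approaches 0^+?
Both numerator and denominator → 0 as x → 0^+; this is a 0/0 indeterminate form.
Expand each to leading order near x = 0: numerator ~ x, denominator ~ 5·x^2.
The limit of the ratio is ∞.

Final answer: ∞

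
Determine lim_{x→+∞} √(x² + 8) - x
This is an ∞ − ∞ indeterminate form.
Multiply and divide by the conjugate √(x²+8) + x; the x² terms cancel, leaving 8/(√(x²+8)+x) → 0.
Limit = 0.

Final answer: 0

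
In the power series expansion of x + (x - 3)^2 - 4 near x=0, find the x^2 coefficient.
Expand to order 2: x + (x - 3)^2 - 4 = x^2 - 5·x + 5 + O(x^3).
The coefficient of x^2 is 1.

Final answer: 1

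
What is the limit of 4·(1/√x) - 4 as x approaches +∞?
Evaluate the dominant behaviour as x → +∞; each term tends to a finite value or vanishes.
Limit = -4.

Final answer: -4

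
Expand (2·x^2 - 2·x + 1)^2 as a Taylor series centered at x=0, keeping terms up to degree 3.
-8·x^3 + 8·x^2 - 4·x + 1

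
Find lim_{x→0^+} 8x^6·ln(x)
This is a 0·∞ indeterminate form at x → 0⁺.
Rewrite the product as 8·ln(x) / x^(-6) and apply L'Hôpital, or use the standard hierarchy x^(-6) ≫ |ln x| as x → 0⁺.
The indeterminate product → 0, so the limit = 0.

Final answer: 0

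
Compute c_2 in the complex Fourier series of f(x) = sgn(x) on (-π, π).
Compute the real Fourier coefficients first: a_2 = 0, b_2 = 0.
Then c_2 = (a_2 − i·b_2)/2 = 0.

Final answer: 0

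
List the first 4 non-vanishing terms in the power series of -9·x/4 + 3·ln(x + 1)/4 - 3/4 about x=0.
x^3/4 - 3·x^2/8 - 3·x/2 - 3/4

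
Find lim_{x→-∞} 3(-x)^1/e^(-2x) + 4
The quotient is an ∞/∞ indeterminate form as x → -∞.
Compare growth rates of the dominant terms (exponentials ≫ polynomials ≫ logarithms), or apply L'Hôpital's rule; the quotient → 0.
Adding the constant: 0 + 4 = 4. Limit = 4.

Final answer: 4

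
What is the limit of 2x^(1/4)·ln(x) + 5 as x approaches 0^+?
The product is a 0·∞ indeterminate form at x → 0⁺.
Rewrite the product as 2·ln(x) / x^(-1/4) and apply L'Hôpital, or use the standard hierarchy x^(-1/4) ≫ |ln x| as x → 0⁺.
The indeterminate product → 0, so the limit = 5.

Final answer: 5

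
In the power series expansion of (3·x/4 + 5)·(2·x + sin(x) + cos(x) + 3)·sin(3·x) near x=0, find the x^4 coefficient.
Expand to order 4: (3·x/4 + 5)·(2·x + sin(x) + cos(x) + 3)·sin(3·x) = -677·x^4/8 - 363·x^3/4 + 54·x^2 + 60·x + O(x^5).
The coefficient of x^4 is -677/8.

Final answer: -677/8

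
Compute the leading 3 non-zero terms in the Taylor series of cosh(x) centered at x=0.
x^4/24 + x^2/2 + 1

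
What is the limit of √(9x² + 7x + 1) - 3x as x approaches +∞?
As x → +∞: multiply by the conjugate to get (7x+1)/(√(9x²+7x+1)+3x); the denominator ~ 6x, so the limit is 7/6.
Limit = 7/6.

Final answer: 7/6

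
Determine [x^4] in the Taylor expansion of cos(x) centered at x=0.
Expand to order 4: cos(x) = x^4/24 - x^2/2 + 1 + O(x^5).
The coefficient of x^4 is 1/24.

Final answer: 1/24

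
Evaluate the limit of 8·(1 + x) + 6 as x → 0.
Direct substitution at x = 0 gives 14.

Final answer: 14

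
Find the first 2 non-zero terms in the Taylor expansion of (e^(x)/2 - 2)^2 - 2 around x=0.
1/4 - 3·x/2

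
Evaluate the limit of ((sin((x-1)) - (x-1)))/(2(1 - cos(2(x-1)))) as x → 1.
Both numerator and denominator → 0 as x → 1; this is a 0/0 indeterminate form.
Expand each to leading order near x = 1: numerator ~ -(x - 1)^3/6, denominator ~ 4·(x - 1)^2.
The limit of the ratio is 0.

Final answer: 0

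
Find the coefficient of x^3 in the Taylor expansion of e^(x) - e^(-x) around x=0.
Expand to order 3: e^(x) - e^(-x) = x^3/3 + 2·x + O(x^4).
The coefficient of x^3 is 1/3.

Final answer: 1/3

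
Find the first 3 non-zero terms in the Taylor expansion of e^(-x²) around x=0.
x^4/2 - x^2 + 1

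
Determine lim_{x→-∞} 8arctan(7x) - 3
Evaluate the dominant behaviour as x → -∞; each term tends to a finite value or vanishes.
Limit = -4·π - 3.

Final answer: -4·π - 3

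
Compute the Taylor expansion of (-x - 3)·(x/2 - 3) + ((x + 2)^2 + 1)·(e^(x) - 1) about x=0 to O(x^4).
23·x^3/6 + 6·x^2 + 13·x/2 + 9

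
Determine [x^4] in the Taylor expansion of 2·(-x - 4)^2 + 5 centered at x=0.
Expand to order 4: 2·(-x - 4)^2 + 5 = 2·x^2 + 16·x + 37 + O(x^5).
The coefficient of x^4 is 0.

Final answer: 0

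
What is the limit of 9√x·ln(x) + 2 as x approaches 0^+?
The product is a 0·∞ indeterminate form at x → 0⁺.
Rewrite the product as 9·ln(x) / x^(-1/2) and apply L'Hôpital, or use the standard hierarchy x^(-1/2) ≫ |ln x| as x → 0⁺.
The indeterminate product → 0, so the limit = 2.

Final answer: 2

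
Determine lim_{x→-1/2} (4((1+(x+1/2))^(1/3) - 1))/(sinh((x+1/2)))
Both numerator and denominator → 0 as x → -1/2; this is a 0/0 indeterminate form.
Expand each to leading order near x = -1/2: numerator ~ 4·(x + 1/2)/3, denominator ~ (x + 1/2).
The limit of the ratio is 4/3.

Final answer: 4/3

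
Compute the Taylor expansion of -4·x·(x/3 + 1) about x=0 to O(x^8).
-4·x^2/3 - 4·x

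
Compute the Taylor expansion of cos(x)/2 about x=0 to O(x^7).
-x^6/1440 + x^4/48 - x^2/4 + 1/2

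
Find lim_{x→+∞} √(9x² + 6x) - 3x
As x → +∞: multiply by the conjugate to get (6x)/(√(9x²+6x)+3x); the denominator ~ 6x, so the limit is 6/6 = 1.
Limit = 1.

Final answer: 1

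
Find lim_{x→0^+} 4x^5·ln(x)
This is a 0·∞ indeterminate form at x → 0⁺.
Rewrite the product as 4·ln(x) / x^(-5) and apply L'Hôpital, or use the standard hierarchy x^(-5) ≫ |ln x| as x → 0⁺.
The indeterminate product → 0, so the limit = 0.

Final answer: 0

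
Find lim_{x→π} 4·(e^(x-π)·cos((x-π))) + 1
Direct substitution at x = π gives 5.

Final answer: 5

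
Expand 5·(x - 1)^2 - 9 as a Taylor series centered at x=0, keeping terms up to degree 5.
5·x^2 - 10·x - 4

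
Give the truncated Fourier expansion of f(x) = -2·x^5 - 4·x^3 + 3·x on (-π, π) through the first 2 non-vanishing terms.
(-426 - 4·π^4 + 72·π^2)·sin(x) + (-6·π^2 + 6 + 2·π^4)·sin(2·x)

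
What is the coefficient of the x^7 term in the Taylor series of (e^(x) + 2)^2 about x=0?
Expand to order 7: (e^(x) + 2)^2 = 11·x^7/420 + 17·x^6/180 + 3·x^5/10 + 5·x^4/6 + 2·x^3 + 4·x^2 + 6·x + 9 + O(x^8).
The coefficient of x^7 is 11/420.

Final answer: 11/420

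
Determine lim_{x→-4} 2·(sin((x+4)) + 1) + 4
Direct substitution at x = -4 gives 6.

Final answer: 6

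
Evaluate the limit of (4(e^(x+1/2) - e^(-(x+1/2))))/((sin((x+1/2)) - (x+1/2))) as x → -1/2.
Both numerator and denominator → 0 as x → -1/2; this is a 0/0 indeterminate form.
Expand each to leading order near x = -1/2: numerator ~ 8·(x + 1/2), denominator ~ -(x + 1/2)^3/6.
The limit of the ratio is -∞.

Final answer: -∞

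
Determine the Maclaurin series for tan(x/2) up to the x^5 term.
x^5/240 + x^3/24 + x/2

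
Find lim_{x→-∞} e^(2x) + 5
Evaluate the dominant behaviour as x → -∞; each term tends to a finite value or vanishes.
Limit = 5.

Final answer: 5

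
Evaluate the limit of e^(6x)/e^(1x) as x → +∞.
This is an ∞/∞ indeterminate form as x → +∞.
Rewrite e^(6x)/e^(1x) = e^((6−1)x) = e^(5x); the exponent coefficient is 5 > 0 so e^(5x) → ∞.
Limit = ∞.

Final answer: ∞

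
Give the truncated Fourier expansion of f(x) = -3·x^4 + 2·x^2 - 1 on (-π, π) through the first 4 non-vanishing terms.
(-152 + 24·π^2)·cos(x) + (11 - 6·π^2)·cos(2·x) + (-8/3 + 8·π^2/3)·cos(3·x) - 3·π^4/5 - 1 + 2·π^2/3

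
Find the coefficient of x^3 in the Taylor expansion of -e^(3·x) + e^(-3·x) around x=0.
Expand to order 3: -e^(3·x) + e^(-3·x) = -9·x^3 - 6·x + O(x^4).
The coefficient of x^3 is -9.

Final answer: -9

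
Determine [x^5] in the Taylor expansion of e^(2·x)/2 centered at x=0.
Expand to order 5: e^(2·x)/2 = 2·x^5/15 + x^4/3 + 2·x^3/3 + x^2 + x + 1/2 + O(x^6).
The coefficient of x^5 is 2/15.

Final answer: 2/15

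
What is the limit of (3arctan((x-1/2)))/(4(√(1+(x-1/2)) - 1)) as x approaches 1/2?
Both numerator and denominator → 0 as x → 1/2; this is a 0/0 indeterminate form.
Expand each to leading order near x = 1/2: numerator ~ 3·(x - 1/2), denominator ~ 2·(x - 1/2).
The limit of the ratio is 3/2.

Final answer: 3/2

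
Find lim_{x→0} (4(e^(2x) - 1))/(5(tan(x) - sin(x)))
Both numerator and denominator → 0 as x → 0; this is a 0/0 indeterminate form.
Expand each to leading order near x = 0: numerator ~ 8·x, denominator ~ 5·x^3/2.
The limit of the ratio is ∞.

Final answer: ∞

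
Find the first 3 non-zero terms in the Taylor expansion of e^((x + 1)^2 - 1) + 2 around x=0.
3·x^2 + 2·x + 3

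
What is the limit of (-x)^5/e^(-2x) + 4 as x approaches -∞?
The quotient is an ∞/∞ indeterminate form as x → -∞.
Compare growth rates of the dominant terms (exponentials ≫ polynomials ≫ logarithms), or apply L'Hôpital's rule; the quotient → 0.
Adding the constant: 0 + 4 = 4. Limit = 4.

Final answer: 4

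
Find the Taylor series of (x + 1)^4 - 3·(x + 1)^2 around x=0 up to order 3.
4·x^3 + 3·x^2 - 2·x - 2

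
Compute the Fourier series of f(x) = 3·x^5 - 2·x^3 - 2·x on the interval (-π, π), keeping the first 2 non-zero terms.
(-124·π^2 + 6·π^4 + 740)·sin(x) + (-3·π^4 - 47/2 + 17·π^2)·sin(2·x)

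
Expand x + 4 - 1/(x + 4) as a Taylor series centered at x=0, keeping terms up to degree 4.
-x^4/1024 + x^3/256 - x^2/64 + 17·x/16 + 15/4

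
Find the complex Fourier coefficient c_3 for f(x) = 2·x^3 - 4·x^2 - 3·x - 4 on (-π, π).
Compute the real Fourier coefficients first: a_3 = 16/9, b_3 = -26/9 + 4·π^2/3.
Then c_3 = (a_3 − i·b_3)/2 = 8/9 - 2·i·π^2/3 + 13·i/9.

Final answer: 8/9 - 2·i·π^2/3 + 13·i/9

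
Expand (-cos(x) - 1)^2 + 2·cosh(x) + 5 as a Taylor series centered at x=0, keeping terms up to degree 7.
-2·x^6/45 + x^4/2 - x^2 + 11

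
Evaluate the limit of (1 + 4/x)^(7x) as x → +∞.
As x → +∞: write (1 + 4/x)^(7x) = ((1 + 4/x)^x)^7 → (e^4)^7 = e^28.
Limit = e^(28).

Final answer: e^(28)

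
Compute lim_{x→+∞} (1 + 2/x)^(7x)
As x → +∞: write (1 + 2/x)^(7x) = ((1 + 2/x)^x)^7 → (e^2)^7 = e^14.
Limit = e^(14).

Final answer: e^(14)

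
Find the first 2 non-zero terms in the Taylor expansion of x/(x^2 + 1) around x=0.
-x^3 + x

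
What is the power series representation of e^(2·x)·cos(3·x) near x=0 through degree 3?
-23·x^3/3 - 5·x^2/2 + 2·x + 1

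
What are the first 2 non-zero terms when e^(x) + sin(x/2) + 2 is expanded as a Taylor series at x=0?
3·x/2 + 3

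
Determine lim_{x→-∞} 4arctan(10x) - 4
Evaluate the dominant behaviour as x → -∞; each term tends to a finite value or vanishes.
Limit = -2·π - 4.

Final answer: -2·π - 4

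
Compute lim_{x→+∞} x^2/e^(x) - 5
The quotient is an ∞/∞ indeterminate form as x → +∞.
The exponential denominator e^(x) dominates the polynomial numerator (e^x ≫ x^2 as x → ∞), so the quotient → 0.
Adding the constant: 0 - 5 = -5. Limit = -5.

Final answer: -5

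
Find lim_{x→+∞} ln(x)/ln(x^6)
This is an ∞/∞ indeterminate form as x → +∞.
Write ln(x^6) = 6·ln(x), reducing the quotient to 1/6.
Limit = 1/6.

Final answer: 1/6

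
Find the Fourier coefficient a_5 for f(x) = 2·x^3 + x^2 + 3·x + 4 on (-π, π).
a_5 = (1/π) ∫_{-π}^{π} f(x)·cos(5x) dx.
Evaluate the integral (use parity and integration by parts as needed): a_5 = -4/25.

Final answer: -4/25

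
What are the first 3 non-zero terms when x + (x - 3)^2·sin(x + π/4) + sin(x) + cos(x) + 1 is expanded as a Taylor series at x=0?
x^2·(-19·√(2)/4 - 1/2) + x·(2 + 3·√(2)/2) + 2 + 9·√(2)/2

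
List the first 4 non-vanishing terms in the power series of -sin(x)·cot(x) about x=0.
x^6/720 - x^4/24 + x^2/2 - 1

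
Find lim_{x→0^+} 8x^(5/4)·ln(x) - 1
The product is a 0·∞ indeterminate form at x → 0⁺.
Rewrite the product as 8·ln(x) / x^(-5/4) and apply L'Hôpital, or use the standard hierarchy x^(-5/4) ≫ |ln x| as x → 0⁺.
The indeterminate product → 0, so the limit = -1.

Final answer: -1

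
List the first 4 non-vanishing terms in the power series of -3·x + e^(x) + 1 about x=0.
x^3/6 + x^2/2 - 2·x + 2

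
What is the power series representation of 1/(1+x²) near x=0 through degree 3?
1 - x^2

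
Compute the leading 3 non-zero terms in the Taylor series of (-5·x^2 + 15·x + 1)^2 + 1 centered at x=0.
215·x^2 + 30·x + 2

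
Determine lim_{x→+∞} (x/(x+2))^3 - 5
As x → +∞: x/(x+2) = 1/(1 + 2/x) → 1, and the 3rd power of a limit-1 base also → 1; with the additive constant, 1 - 5 = -4.
Limit = -4.

Final answer: -4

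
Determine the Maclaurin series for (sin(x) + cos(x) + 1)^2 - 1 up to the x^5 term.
17·x^5/60 + x^4/12 - 5·x^3/3 - x^2 + 4·x + 3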